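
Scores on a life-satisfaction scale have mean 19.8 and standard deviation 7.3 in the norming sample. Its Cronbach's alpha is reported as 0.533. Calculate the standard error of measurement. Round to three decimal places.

SEM = SD · √(1 − ρ) = 7.3 × √0.467 = 7.3 × 0.6834 = 4.9886

4.989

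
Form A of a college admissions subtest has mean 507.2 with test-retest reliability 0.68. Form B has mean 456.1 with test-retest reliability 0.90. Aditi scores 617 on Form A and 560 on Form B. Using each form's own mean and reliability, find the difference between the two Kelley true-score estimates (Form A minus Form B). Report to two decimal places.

T̂_A = 0.68(617) + 0.32(507.2) = 581.8640
T̂_B = 0.90(560) + 0.10(456.1) = 549.6100
T̂_A − T̂_B = 32.2540

32.25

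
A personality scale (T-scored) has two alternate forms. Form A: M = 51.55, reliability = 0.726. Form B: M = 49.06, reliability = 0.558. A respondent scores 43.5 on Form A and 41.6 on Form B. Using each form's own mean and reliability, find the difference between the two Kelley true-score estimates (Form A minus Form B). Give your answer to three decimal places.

0.808

T̂_A = 0.726(43.5) + 0.274(51.55) = 45.70570
T̂_B = 0.558(41.6) + 0.442(49.06) = 44.89732
T̂_A − T̂_B = 0.80838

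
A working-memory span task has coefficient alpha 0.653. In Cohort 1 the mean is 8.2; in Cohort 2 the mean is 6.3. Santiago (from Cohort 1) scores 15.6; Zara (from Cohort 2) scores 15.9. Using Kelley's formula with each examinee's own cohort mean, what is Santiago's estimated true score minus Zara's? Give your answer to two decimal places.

T̂_Santiago = 0.653(15.6) + 0.347(8.2) = 13.0322
T̂_Zara = 0.653(15.9) + 0.347(6.3) = 12.5688
Difference = 13.0322 − 12.5688 = 0.4634

0.46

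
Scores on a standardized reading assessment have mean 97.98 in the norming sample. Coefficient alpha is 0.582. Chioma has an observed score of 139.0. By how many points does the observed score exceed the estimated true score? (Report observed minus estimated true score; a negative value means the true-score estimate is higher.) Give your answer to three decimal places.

17.146

T̂ = 0.582(139.0) + 0.418(97.98) = 80.8980 + 40.95564 = 121.85364 → 121.8536
X − T̂ = 139.0 − 121.8536 = 17.1464 → 17.146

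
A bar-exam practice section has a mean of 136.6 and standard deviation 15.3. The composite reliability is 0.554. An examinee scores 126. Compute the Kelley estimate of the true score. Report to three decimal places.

T̂ = 0.554(126) + 0.446(136.6) = 69.804 + 60.9236 = 130.7276 → 130.728

130.728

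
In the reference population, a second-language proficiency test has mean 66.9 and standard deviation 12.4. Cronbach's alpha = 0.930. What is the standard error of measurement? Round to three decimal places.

3.281

SEM = SD · √(1 − ρ) = 12.4 × √0.070 = 12.4 × 0.2646 = 3.2807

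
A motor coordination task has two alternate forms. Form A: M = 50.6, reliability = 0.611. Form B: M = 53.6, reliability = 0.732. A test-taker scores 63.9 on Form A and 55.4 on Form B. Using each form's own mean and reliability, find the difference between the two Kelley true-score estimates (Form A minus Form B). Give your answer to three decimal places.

T̂_A = 0.611(63.9) + 0.389(50.6) = 58.72630
T̂_B = 0.732(55.4) + 0.268(53.6) = 54.91760
T̂_A − T̂_B = 3.80870

3.809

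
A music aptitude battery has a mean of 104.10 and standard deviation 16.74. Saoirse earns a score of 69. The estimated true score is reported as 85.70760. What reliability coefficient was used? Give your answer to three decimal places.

T̂ = ρX + (1 − ρ)μ  ⇒  T̂ − μ = ρ(X − μ)
ρ = (T̂ − μ)/(X − μ) = (85.70760 − 104.10) / (69 − 104.10) = -18.39240 / -35.10 = 0.52400

0.524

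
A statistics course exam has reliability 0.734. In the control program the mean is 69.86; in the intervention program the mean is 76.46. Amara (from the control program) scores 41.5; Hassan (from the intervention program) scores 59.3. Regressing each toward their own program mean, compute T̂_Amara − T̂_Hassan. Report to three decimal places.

T̂_Amara = 0.734(41.5) + 0.266(69.86) = 49.04376
T̂_Hassan = 0.734(59.3) + 0.266(76.46) = 63.86456
Difference = 49.04376 − 63.86456 = -14.82080

-14.821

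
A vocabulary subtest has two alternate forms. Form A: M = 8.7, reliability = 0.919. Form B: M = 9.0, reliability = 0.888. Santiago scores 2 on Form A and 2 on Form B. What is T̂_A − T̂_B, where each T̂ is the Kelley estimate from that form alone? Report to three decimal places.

T̂_A = 0.919(2) + 0.081(8.7) = 2.54270
T̂_B = 0.888(2) + 0.112(9.0) = 2.78400
T̂_A − T̂_B = -0.24130

-0.241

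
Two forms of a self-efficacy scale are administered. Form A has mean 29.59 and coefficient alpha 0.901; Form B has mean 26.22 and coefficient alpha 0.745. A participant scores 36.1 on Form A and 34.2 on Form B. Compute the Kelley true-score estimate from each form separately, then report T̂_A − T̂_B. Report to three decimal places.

3.290

T̂_A = 0.901(36.1) + 0.099(29.59) = 35.45551
T̂_B = 0.745(34.2) + 0.255(26.22) = 32.16510
T̂_A − T̂_B = 3.29041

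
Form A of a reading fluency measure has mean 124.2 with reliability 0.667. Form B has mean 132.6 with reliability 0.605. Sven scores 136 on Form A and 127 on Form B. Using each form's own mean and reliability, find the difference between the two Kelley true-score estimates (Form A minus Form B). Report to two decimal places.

2.86

T̂_A = 0.667(136) + 0.333(124.2) = 132.0706
T̂_B = 0.605(127) + 0.395(132.6) = 129.2120
T̂_A − T̂_B = 2.8586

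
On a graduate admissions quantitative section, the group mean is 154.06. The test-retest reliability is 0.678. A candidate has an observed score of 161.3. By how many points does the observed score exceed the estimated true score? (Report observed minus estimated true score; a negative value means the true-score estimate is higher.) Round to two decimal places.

2.33

Weight the observed score by reliability and the mean by (1 − reliability): T̂ = 0.678·161.3 + 0.322·154.06 = 109.3614 + 49.60732 = 158.9687.
X − T̂ = 161.3 − 158.969 = 2.331 → 2.33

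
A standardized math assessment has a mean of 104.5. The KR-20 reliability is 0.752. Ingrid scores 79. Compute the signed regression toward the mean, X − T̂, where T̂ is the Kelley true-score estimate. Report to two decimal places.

-6.32

T̂ = 0.752(79) + 0.248(104.5) = 59.408 + 25.9160 = 85.3240 → 85.324
X − T̂ = 79 − 85.324 = -6.324 → -6.32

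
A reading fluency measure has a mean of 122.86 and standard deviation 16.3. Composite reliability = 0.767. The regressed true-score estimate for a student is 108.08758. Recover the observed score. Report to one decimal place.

103.6

T̂ = ρX + (1 − ρ)μ  ⇒  X = (T̂ − (1 − ρ)μ) / ρ
X = (108.08758 − 0.233 × 122.86) / 0.767 = (108.08758 − 28.62638) / 0.767 = 79.46120 / 0.767 = 103.600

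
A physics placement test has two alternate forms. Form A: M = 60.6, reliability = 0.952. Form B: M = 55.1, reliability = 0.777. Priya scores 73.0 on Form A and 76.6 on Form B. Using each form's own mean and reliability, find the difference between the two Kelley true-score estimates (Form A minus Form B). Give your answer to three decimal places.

T̂_A = 0.952(73.0) + 0.048(60.6) = 72.40480
T̂_B = 0.777(76.6) + 0.223(55.1) = 71.80550
T̂_A − T̂_B = 0.59930

0.599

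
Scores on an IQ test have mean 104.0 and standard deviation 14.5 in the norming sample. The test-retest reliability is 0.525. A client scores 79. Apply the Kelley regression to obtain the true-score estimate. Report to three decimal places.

90.875

T̂ = ρX + (1 − ρ)μ
  = 0.525 × 79 + 0.475 × 104.0
  = 41.475 + 49.4000
  = 90.8750
  ≈ 90.875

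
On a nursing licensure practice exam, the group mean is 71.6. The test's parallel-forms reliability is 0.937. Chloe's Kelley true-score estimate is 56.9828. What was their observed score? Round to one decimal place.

T̂ = ρX + (1 − ρ)μ  ⇒  X = (T̂ − (1 − ρ)μ) / ρ
X = (56.9828 − 0.063 × 71.6) / 0.937 = (56.9828 − 4.5108) / 0.937 = 52.4720 / 0.937 = 56.000

56.0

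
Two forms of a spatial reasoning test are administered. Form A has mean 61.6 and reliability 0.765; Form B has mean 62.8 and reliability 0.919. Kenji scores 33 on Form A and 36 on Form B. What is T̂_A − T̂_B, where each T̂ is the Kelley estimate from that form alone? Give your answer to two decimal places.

T̂_A = 0.765(33) + 0.235(61.6) = 39.7210
T̂_B = 0.919(36) + 0.081(62.8) = 38.1708
T̂_A − T̂_B = 1.5502

1.55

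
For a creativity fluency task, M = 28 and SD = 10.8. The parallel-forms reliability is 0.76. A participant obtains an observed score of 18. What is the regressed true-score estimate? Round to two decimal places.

20.40

T̂ = ρX + (1 − ρ)μ
  = 0.76 × 18 + 0.24 × 28
  = 13.68 + 6.72
  = 20.400
  ≈ 20.40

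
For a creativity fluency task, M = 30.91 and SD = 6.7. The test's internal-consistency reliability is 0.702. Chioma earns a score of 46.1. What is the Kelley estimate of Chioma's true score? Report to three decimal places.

Weight the observed score by reliability and the mean by (1 − reliability): T̂ = 0.702·46.1 + 0.298·30.91 = 32.3622 + 9.21118 = 41.5734.

41.573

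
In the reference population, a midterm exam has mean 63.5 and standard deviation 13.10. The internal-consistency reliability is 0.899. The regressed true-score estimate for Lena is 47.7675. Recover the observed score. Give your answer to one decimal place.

T̂ = ρX + (1 − ρ)μ  ⇒  X = (T̂ − (1 − ρ)μ) / ρ
X = (47.7675 − 0.101 × 63.5) / 0.899 = (47.7675 − 6.4135) / 0.899 = 41.3540 / 0.899 = 46.000

46.0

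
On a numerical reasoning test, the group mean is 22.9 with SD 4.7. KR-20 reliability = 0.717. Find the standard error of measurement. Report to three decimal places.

SEM = SD · √(1 − ρ) = 4.7 × √0.283 = 4.7 × 0.5320 = 2.5003

2.500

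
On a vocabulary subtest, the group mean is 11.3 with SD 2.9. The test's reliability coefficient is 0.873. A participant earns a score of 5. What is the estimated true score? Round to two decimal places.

Kelley's formula gives T̂ = 0.873·5 + 0.127·11.3 = 4.365 + 1.4351 = 5.800.

5.80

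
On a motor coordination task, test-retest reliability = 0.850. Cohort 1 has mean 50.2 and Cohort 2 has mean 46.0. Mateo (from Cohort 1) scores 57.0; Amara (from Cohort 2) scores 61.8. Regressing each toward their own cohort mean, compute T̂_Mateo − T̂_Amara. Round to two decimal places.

T̂_Mateo = 0.850(57.0) + 0.150(50.2) = 55.9800
T̂_Amara = 0.850(61.8) + 0.150(46.0) = 59.4300
Difference = 55.9800 − 59.4300 = -3.4500

-3.45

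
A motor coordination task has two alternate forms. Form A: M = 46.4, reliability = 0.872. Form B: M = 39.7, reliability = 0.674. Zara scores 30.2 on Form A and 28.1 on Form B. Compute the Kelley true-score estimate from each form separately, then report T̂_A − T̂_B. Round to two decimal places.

T̂_A = 0.872(30.2) + 0.128(46.4) = 32.2736
T̂_B = 0.674(28.1) + 0.326(39.7) = 31.8816
T̂_A − T̂_B = 0.3920

0.39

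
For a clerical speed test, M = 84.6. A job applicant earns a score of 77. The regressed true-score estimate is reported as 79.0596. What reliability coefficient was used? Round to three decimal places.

0.729

T̂ = ρX + (1 − ρ)μ  ⇒  T̂ − μ = ρ(X − μ)
ρ = (T̂ − μ)/(X − μ) = (79.0596 − 84.6) / (77 − 84.6) = -5.5404 / -7.6 = 0.72900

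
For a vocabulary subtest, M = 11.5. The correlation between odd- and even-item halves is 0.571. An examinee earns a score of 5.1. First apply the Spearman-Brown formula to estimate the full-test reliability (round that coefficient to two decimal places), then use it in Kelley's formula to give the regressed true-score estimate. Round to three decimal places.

Spearman-Brown: ρ = 2r/(1 + r) = 2(0.571)/(1 + 0.571) = 1.1420/1.571 = 0.7269 → 0.73
Weight the observed score by reliability and the mean by (1 − reliability): T̂ = 0.73·5.1 + 0.27·11.5 = 3.723 + 3.105 = 6.8280.

6.828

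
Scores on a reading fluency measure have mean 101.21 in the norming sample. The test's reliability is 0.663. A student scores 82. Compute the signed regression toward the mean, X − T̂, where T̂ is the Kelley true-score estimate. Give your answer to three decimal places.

-6.474

T̂ = 0.663(82) + 0.337(101.21) = 54.366 + 34.10777 = 88.47377 → 88.4738
X − T̂ = 82 − 88.4738 = -6.4738 → -6.474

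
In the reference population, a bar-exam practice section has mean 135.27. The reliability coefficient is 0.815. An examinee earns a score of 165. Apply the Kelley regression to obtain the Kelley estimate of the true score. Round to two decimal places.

159.50

Regress the observed score toward the mean by the unreliability: T̂ = 0.815·165 + 0.185·135.27 = 134.475 + 25.02495 = 159.500.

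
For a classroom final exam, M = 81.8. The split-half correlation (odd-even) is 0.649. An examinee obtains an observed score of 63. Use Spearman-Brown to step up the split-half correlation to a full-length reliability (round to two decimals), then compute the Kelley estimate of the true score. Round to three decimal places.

Spearman-Brown: ρ = 2r/(1 + r) = 2(0.649)/(1 + 0.649) = 1.2980/1.649 = 0.7871 → 0.79
Kelley's formula gives T̂ = 0.79·63 + 0.21·81.8 = 49.77 + 17.178 = 66.9480.

66.948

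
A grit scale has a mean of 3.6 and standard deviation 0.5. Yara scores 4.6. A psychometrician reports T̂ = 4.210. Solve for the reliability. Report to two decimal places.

0.61

T̂ = ρX + (1 − ρ)μ  ⇒  T̂ − μ = ρ(X − μ)
ρ = (T̂ − μ)/(X − μ) = (4.210 − 3.6) / (4.6 − 3.6) = 0.610 / 1.0 = 0.6100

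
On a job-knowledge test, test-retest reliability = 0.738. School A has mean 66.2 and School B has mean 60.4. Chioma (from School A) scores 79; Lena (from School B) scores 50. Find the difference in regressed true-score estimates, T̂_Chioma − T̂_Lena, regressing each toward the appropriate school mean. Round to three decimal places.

T̂_Chioma = 0.738(79) + 0.262(66.2) = 75.64640
T̂_Lena = 0.738(50) + 0.262(60.4) = 52.72480
Difference = 75.64640 − 52.72480 = 22.92160

22.922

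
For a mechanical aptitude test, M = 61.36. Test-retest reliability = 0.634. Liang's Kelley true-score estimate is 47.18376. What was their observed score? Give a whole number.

39

T̂ = ρX + (1 − ρ)μ  ⇒  X = (T̂ − (1 − ρ)μ) / ρ
X = (47.18376 − 0.366 × 61.36) / 0.634 = (47.18376 − 22.45776) / 0.634 = 24.72600 / 0.634 = 39.00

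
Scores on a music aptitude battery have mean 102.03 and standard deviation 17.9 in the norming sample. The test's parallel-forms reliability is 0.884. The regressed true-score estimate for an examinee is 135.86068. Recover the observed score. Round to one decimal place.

140.3

T̂ = ρX + (1 − ρ)μ  ⇒  X = (T̂ − (1 − ρ)μ) / ρ
X = (135.86068 − 0.116 × 102.03) / 0.884 = (135.86068 − 11.83548) / 0.884 = 124.02520 / 0.884 = 140.300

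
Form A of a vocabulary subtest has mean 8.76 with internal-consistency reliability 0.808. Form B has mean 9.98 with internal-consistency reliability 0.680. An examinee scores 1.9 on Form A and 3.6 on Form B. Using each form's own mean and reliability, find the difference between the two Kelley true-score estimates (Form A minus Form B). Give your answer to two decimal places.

T̂_A = 0.808(1.9) + 0.192(8.76) = 3.2171
T̂_B = 0.680(3.6) + 0.320(9.98) = 5.6416
T̂_A − T̂_B = -2.4245

-2.42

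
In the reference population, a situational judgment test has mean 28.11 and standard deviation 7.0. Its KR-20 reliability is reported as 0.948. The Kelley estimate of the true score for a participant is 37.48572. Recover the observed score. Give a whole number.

T̂ = ρX + (1 − ρ)μ  ⇒  X = (T̂ − (1 − ρ)μ) / ρ
X = (37.48572 − 0.052 × 28.11) / 0.948 = (37.48572 − 1.46172) / 0.948 = 36.02400 / 0.948 = 38.00

38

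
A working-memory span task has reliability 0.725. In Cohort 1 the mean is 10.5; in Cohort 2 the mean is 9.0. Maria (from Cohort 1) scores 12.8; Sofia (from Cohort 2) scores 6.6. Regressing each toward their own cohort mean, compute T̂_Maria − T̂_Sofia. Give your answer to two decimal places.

4.91

T̂_Maria = 0.725(12.8) + 0.275(10.5) = 12.1675
T̂_Sofia = 0.725(6.6) + 0.275(9.0) = 7.2600
Difference = 12.1675 − 7.2600 = 4.9075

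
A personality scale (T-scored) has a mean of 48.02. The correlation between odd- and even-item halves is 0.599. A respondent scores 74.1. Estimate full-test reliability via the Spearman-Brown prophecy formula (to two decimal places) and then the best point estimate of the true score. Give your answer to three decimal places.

Spearman-Brown: ρ = 2r/(1 + r) = 2(0.599)/(1 + 0.599) = 1.1980/1.599 = 0.7492 → 0.75
T̂ = ρX + (1 − ρ)μ
  = 0.75 × 74.1 + 0.25 × 48.02
  = 55.575 + 12.0050
  = 67.5800
  ≈ 67.580

67.580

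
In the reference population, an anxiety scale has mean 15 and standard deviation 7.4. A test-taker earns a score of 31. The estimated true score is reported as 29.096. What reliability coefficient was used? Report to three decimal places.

0.881

T̂ = ρX + (1 − ρ)μ  ⇒  T̂ − μ = ρ(X − μ)
ρ = (T̂ − μ)/(X − μ) = (29.096 − 15) / (31 − 15) = 14.096 / 16.0 = 0.88100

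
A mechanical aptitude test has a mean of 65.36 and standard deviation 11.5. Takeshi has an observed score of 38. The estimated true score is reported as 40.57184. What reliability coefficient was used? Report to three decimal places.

0.906

T̂ = ρX + (1 − ρ)μ  ⇒  T̂ − μ = ρ(X − μ)
ρ = (T̂ − μ)/(X − μ) = (40.57184 − 65.36) / (38 − 65.36) = -24.78816 / -27.36 = 0.90600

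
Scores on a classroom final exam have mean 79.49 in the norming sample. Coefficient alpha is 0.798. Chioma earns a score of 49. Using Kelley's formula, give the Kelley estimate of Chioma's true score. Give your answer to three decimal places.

55.159

Weight the observed score by reliability and the mean by (1 − reliability): T̂ = 0.798·49 + 0.202·79.49 = 39.102 + 16.05698 = 55.1590.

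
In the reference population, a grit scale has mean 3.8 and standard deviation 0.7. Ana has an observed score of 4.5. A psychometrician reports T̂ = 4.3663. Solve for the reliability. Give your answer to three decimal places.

0.809

T̂ = ρX + (1 − ρ)μ  ⇒  T̂ − μ = ρ(X − μ)
ρ = (T̂ − μ)/(X − μ) = (4.3663 − 3.8) / (4.5 − 3.8) = 0.5663 / 0.7 = 0.80900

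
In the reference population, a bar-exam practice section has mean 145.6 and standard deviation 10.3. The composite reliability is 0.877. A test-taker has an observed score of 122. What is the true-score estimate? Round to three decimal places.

124.903

T̂ = ρX + (1 − ρ)μ
  = 0.877 × 122 + 0.123 × 145.6
  = 106.994 + 17.9088
  = 124.9028
  ≈ 124.903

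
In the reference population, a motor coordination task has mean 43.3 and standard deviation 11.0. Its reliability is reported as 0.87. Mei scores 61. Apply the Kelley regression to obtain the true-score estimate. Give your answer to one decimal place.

Regress the observed score toward the mean by the unreliability: T̂ = 0.87·61 + 0.13·43.3 = 53.07 + 5.629 = 58.70.

58.7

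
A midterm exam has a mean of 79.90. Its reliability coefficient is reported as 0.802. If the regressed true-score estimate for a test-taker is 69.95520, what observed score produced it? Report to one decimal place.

67.5

T̂ = ρX + (1 − ρ)μ  ⇒  X = (T̂ − (1 − ρ)μ) / ρ
X = (69.95520 − 0.198 × 79.90) / 0.802 = (69.95520 − 15.82020) / 0.802 = 54.13500 / 0.802 = 67.500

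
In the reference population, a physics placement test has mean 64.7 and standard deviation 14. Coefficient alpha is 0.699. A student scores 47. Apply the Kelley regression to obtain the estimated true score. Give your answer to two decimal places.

T̂ = 0.699(47) + 0.301(64.7) = 32.853 + 19.4747 = 52.328 → 52.33

52.33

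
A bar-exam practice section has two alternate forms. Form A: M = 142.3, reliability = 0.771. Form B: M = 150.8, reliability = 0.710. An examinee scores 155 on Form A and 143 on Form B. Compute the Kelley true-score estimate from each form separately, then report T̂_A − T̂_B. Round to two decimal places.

6.83

T̂_A = 0.771(155) + 0.229(142.3) = 152.0917
T̂_B = 0.710(143) + 0.290(150.8) = 145.2620
T̂_A − T̂_B = 6.8297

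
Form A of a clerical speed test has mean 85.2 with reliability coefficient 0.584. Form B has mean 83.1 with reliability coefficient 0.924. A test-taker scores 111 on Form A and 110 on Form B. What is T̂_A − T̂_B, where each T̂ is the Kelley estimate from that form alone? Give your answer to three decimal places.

-7.688

T̂_A = 0.584(111) + 0.416(85.2) = 100.26720
T̂_B = 0.924(110) + 0.076(83.1) = 107.95560
T̂_A − T̂_B = -7.68840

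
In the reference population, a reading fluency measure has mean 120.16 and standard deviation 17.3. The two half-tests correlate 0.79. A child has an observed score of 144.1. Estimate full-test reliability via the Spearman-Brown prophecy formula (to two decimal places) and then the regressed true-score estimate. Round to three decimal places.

141.227

Spearman-Brown: ρ = 2r/(1 + r) = 2(0.79)/(1 + 0.79) = 1.580/1.79 = 0.8827 → 0.88
T̂ = ρX + (1 − ρ)μ
  = 0.88 × 144.1 + 0.12 × 120.16
  = 126.808 + 14.4192
  = 141.2272
  ≈ 141.227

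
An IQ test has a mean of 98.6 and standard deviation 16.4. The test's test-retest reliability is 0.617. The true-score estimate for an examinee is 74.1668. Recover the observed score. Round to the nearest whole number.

T̂ = ρX + (1 − ρ)μ  ⇒  X = (T̂ − (1 − ρ)μ) / ρ
X = (74.1668 − 0.383 × 98.6) / 0.617 = (74.1668 − 37.7638) / 0.617 = 36.4030 / 0.617 = 59.00

59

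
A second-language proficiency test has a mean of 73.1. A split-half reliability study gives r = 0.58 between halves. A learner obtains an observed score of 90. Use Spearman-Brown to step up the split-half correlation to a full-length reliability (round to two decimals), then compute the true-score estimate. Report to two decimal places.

85.44

Spearman-Brown: ρ = 2r/(1 + r) = 2(0.58)/(1 + 0.58) = 1.160/1.58 = 0.7342 → 0.73
T̂ = ρX + (1 − ρ)μ
  = 0.73 × 90 + 0.27 × 73.1
  = 65.70 + 19.737
  = 85.437
  ≈ 85.44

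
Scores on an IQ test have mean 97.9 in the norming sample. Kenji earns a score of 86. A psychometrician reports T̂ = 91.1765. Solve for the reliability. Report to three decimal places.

0.565

T̂ = ρX + (1 − ρ)μ  ⇒  T̂ − μ = ρ(X − μ)
ρ = (T̂ − μ)/(X − μ) = (91.1765 − 97.9) / (86 − 97.9) = -6.7235 / -11.9 = 0.56500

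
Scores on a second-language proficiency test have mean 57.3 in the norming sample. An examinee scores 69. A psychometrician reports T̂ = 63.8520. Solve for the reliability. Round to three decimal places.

T̂ = ρX + (1 − ρ)μ  ⇒  T̂ − μ = ρ(X − μ)
ρ = (T̂ − μ)/(X − μ) = (63.8520 − 57.3) / (69 − 57.3) = 6.5520 / 11.7 = 0.56000

0.560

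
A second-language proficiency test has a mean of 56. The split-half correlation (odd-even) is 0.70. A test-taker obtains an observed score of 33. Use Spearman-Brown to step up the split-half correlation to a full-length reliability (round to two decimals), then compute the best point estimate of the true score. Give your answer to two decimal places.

Spearman-Brown: ρ = 2r/(1 + r) = 2(0.70)/(1 + 0.70) = 1.400/1.70 = 0.8235 → 0.82
T̂ = ρX + (1 − ρ)μ
  = 0.82 × 33 + 0.18 × 56
  = 27.06 + 10.08
  = 37.140
  ≈ 37.14

37.14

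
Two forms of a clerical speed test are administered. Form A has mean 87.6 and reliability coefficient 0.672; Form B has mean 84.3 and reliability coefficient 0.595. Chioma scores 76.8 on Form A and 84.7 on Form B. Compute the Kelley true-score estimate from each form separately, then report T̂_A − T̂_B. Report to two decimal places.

-4.20

T̂_A = 0.672(76.8) + 0.328(87.6) = 80.3424
T̂_B = 0.595(84.7) + 0.405(84.3) = 84.5380
T̂_A − T̂_B = -4.1956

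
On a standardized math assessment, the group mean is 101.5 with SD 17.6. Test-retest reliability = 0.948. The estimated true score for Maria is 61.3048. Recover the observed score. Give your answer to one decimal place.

59.1

T̂ = ρX + (1 − ρ)μ  ⇒  X = (T̂ − (1 − ρ)μ) / ρ
X = (61.3048 − 0.052 × 101.5) / 0.948 = (61.3048 − 5.2780) / 0.948 = 56.0268 / 0.948 = 59.100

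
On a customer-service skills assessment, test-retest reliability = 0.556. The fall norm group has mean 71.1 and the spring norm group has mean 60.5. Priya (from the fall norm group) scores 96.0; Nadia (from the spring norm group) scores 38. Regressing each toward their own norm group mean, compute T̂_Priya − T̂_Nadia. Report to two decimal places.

36.95

T̂_Priya = 0.556(96.0) + 0.444(71.1) = 84.9444
T̂_Nadia = 0.556(38) + 0.444(60.5) = 47.9900
Difference = 84.9444 − 47.9900 = 36.9544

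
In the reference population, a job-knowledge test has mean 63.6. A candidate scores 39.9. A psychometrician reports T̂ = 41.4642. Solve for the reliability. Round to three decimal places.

T̂ = ρX + (1 − ρ)μ  ⇒  T̂ − μ = ρ(X − μ)
ρ = (T̂ − μ)/(X − μ) = (41.4642 − 63.6) / (39.9 − 63.6) = -22.1358 / -23.7 = 0.93400

0.934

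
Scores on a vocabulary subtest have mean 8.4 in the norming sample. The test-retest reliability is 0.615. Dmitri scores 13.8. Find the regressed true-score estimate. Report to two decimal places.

11.72

T̂ = ρX + (1 − ρ)μ
  = 0.615 × 13.8 + 0.385 × 8.4
  = 8.4870 + 3.2340
  = 11.721
  ≈ 11.72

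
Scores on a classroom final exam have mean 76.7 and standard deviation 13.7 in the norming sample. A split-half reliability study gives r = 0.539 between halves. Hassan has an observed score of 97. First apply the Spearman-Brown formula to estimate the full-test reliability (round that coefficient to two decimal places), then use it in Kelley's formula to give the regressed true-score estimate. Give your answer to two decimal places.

Spearman-Brown: ρ = 2r/(1 + r) = 2(0.539)/(1 + 0.539) = 1.0780/1.539 = 0.7005 → 0.70
T̂ = 0.70(97) + 0.30(76.7) = 67.90 + 23.010 = 90.910 → 90.91

90.91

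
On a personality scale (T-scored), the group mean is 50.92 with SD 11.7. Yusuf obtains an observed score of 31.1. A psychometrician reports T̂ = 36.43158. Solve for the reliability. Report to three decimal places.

0.731

T̂ = ρX + (1 − ρ)μ  ⇒  T̂ − μ = ρ(X − μ)
ρ = (T̂ − μ)/(X − μ) = (36.43158 − 50.92) / (31.1 − 50.92) = -14.48842 / -19.82 = 0.73100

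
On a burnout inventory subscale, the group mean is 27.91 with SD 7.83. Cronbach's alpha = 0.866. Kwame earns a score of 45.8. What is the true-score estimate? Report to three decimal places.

T̂ = ρX + (1 − ρ)μ
  = 0.866 × 45.8 + 0.134 × 27.91
  = 39.6628 + 3.73994
  = 43.4027
  ≈ 43.403

43.403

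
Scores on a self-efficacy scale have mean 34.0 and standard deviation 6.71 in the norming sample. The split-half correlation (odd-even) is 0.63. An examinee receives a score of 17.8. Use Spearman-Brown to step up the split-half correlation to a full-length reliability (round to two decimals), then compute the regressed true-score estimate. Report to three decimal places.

Spearman-Brown: ρ = 2r/(1 + r) = 2(0.63)/(1 + 0.63) = 1.260/1.63 = 0.7730 → 0.77
T̂ = 0.77(17.8) + 0.23(34.0) = 13.706 + 7.820 = 21.5260 → 21.526

21.526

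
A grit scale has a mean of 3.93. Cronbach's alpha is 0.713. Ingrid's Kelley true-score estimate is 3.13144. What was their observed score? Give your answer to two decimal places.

T̂ = ρX + (1 − ρ)μ  ⇒  X = (T̂ − (1 − ρ)μ) / ρ
X = (3.13144 − 0.287 × 3.93) / 0.713 = (3.13144 − 1.12791) / 0.713 = 2.00353 / 0.713 = 2.8100

2.81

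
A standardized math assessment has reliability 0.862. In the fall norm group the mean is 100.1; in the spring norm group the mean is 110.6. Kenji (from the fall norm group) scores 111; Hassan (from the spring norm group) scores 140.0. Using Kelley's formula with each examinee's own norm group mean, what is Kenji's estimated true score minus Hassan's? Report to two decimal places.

T̂_Kenji = 0.862(111) + 0.138(100.1) = 109.4958
T̂_Hassan = 0.862(140.0) + 0.138(110.6) = 135.9428
Difference = 109.4958 − 135.9428 = -26.4470

-26.45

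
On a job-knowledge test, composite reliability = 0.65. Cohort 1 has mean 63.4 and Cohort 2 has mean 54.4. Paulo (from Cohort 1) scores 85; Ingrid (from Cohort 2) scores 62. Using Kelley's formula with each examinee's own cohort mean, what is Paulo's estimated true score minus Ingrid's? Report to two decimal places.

18.10

T̂_Paulo = 0.65(85) + 0.35(63.4) = 77.4400
T̂_Ingrid = 0.65(62) + 0.35(54.4) = 59.3400
Difference = 77.4400 − 59.3400 = 18.1000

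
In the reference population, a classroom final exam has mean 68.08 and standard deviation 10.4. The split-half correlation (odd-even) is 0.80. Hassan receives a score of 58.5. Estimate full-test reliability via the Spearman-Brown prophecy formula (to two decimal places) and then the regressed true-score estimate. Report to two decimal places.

59.55

Spearman-Brown: ρ = 2r/(1 + r) = 2(0.80)/(1 + 0.80) = 1.600/1.80 = 0.8889 → 0.89
T̂ = ρX + (1 − ρ)μ
  = 0.89 × 58.5 + 0.11 × 68.08
  = 52.065 + 7.4888
  = 59.554
  ≈ 59.55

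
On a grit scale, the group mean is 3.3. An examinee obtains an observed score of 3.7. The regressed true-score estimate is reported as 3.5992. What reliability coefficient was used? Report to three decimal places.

0.748

T̂ = ρX + (1 − ρ)μ  ⇒  T̂ − μ = ρ(X − μ)
ρ = (T̂ − μ)/(X − μ) = (3.5992 − 3.3) / (3.7 − 3.3) = 0.2992 / 0.4 = 0.74800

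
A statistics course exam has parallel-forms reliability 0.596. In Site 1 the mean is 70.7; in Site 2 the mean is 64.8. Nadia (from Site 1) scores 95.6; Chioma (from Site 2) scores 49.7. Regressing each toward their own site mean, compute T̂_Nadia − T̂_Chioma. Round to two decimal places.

T̂_Nadia = 0.596(95.6) + 0.404(70.7) = 85.5404
T̂_Chioma = 0.596(49.7) + 0.404(64.8) = 55.8004
Difference = 85.5404 − 55.8004 = 29.7400

29.74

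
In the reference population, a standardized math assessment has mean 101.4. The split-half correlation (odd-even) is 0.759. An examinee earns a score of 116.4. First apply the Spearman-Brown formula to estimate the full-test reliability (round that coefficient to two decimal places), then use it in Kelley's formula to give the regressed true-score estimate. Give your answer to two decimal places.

114.30

Spearman-Brown: ρ = 2r/(1 + r) = 2(0.759)/(1 + 0.759) = 1.5180/1.759 = 0.8630 → 0.86
Weight the observed score by reliability and the mean by (1 − reliability): T̂ = 0.86·116.4 + 0.14·101.4 = 100.104 + 14.196 = 114.300.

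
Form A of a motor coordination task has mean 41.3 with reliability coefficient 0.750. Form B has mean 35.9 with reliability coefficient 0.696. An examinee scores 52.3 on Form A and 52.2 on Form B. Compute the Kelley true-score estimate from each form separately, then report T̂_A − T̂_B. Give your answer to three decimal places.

2.305

T̂_A = 0.750(52.3) + 0.250(41.3) = 49.55000
T̂_B = 0.696(52.2) + 0.304(35.9) = 47.24480
T̂_A − T̂_B = 2.30520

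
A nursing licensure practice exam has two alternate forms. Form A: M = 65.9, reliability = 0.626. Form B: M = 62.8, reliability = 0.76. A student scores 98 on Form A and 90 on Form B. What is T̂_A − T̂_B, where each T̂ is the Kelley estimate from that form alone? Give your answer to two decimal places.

2.52

T̂_A = 0.626(98) + 0.374(65.9) = 85.9946
T̂_B = 0.76(90) + 0.24(62.8) = 83.4720
T̂_A − T̂_B = 2.5226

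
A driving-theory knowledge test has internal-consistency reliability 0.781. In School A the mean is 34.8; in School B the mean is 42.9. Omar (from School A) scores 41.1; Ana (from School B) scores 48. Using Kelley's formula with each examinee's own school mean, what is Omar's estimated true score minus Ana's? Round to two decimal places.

T̂_Omar = 0.781(41.1) + 0.219(34.8) = 39.7203
T̂_Ana = 0.781(48) + 0.219(42.9) = 46.8831
Difference = 39.7203 − 46.8831 = -7.1628

-7.16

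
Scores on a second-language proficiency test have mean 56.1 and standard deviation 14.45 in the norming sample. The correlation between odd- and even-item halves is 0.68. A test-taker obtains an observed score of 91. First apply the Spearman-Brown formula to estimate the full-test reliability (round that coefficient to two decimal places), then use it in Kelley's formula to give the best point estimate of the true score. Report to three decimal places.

Spearman-Brown: ρ = 2r/(1 + r) = 2(0.68)/(1 + 0.68) = 1.360/1.68 = 0.8095 → 0.81
T̂ = 0.81(91) + 0.19(56.1) = 73.71 + 10.659 = 84.3690 → 84.369

84.369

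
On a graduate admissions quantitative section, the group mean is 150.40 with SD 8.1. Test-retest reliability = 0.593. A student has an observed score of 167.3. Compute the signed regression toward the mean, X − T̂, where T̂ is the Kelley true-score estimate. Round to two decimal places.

6.88

T̂ = ρX + (1 − ρ)μ
  = 0.593 × 167.3 + 0.407 × 150.40
  = 99.2089 + 61.21280
  = 160.4217
  ≈ 160.422
X − T̂ = 167.3 − 160.422 = 6.878 → 6.88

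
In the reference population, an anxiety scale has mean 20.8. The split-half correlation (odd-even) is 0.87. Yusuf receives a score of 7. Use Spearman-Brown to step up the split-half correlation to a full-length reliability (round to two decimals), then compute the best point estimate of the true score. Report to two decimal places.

Spearman-Brown: ρ = 2r/(1 + r) = 2(0.87)/(1 + 0.87) = 1.740/1.87 = 0.9305 → 0.93
T̂ = ρX + (1 − ρ)μ
  = 0.93 × 7 + 0.07 × 20.8
  = 6.51 + 1.456
  = 7.966
  ≈ 7.97

7.97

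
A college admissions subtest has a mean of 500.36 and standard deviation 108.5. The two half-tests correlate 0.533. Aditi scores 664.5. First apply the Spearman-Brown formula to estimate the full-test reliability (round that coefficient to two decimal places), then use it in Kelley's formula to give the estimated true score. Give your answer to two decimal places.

Spearman-Brown: ρ = 2r/(1 + r) = 2(0.533)/(1 + 0.533) = 1.0660/1.533 = 0.6954 → 0.70
Weight the observed score by reliability and the mean by (1 − reliability): T̂ = 0.70·664.5 + 0.30·500.36 = 465.150 + 150.1080 = 615.258.

615.26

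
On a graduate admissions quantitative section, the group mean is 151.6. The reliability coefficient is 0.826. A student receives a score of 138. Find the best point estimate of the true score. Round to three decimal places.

Kelley's formula gives T̂ = 0.826·138 + 0.174·151.6 = 113.988 + 26.3784 = 140.3664.

140.366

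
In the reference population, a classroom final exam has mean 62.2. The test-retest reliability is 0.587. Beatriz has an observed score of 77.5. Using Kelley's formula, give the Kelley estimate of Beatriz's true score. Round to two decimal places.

Kelley's formula gives T̂ = 0.587·77.5 + 0.413·62.2 = 45.4925 + 25.6886 = 71.181.

71.18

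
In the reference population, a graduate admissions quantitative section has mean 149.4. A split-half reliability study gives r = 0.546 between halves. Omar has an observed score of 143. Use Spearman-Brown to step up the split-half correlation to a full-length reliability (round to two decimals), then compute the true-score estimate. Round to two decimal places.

Spearman-Brown: ρ = 2r/(1 + r) = 2(0.546)/(1 + 0.546) = 1.0920/1.546 = 0.7063 → 0.71
T̂ = 0.71(143) + 0.29(149.4) = 101.53 + 43.326 = 144.856 → 144.86

144.86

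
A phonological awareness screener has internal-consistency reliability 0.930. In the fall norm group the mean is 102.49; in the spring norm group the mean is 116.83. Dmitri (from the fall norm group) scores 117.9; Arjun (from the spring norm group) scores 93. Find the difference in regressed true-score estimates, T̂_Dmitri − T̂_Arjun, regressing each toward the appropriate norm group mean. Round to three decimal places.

22.153

T̂_Dmitri = 0.930(117.9) + 0.070(102.49) = 116.82130
T̂_Arjun = 0.930(93) + 0.070(116.83) = 94.66810
Difference = 116.82130 − 94.66810 = 22.15320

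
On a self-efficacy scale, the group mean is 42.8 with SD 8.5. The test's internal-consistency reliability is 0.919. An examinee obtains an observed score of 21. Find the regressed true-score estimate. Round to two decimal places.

22.77

T̂ = 0.919(21) + 0.081(42.8) = 19.299 + 3.4668 = 22.766 → 22.77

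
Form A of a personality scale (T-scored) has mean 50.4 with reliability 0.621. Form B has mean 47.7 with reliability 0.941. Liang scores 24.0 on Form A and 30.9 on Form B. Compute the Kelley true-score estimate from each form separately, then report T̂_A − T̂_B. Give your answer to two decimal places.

2.11

T̂_A = 0.621(24.0) + 0.379(50.4) = 34.0056
T̂_B = 0.941(30.9) + 0.059(47.7) = 31.8912
T̂_A − T̂_B = 2.1144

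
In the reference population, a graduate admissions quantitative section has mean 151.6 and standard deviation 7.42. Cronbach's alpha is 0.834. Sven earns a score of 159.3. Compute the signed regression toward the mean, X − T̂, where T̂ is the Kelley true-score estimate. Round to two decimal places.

Kelley's formula gives T̂ = 0.834·159.3 + 0.166·151.6 = 132.8562 + 25.1656 = 158.0218.
X − T̂ = 159.3 − 158.022 = 1.278 → 1.28

1.28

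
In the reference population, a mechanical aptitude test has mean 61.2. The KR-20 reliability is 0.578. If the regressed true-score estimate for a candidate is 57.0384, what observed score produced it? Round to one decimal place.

T̂ = ρX + (1 − ρ)μ  ⇒  X = (T̂ − (1 − ρ)μ) / ρ
X = (57.0384 − 0.422 × 61.2) / 0.578 = (57.0384 − 25.8264) / 0.578 = 31.2120 / 0.578 = 54.000

54.0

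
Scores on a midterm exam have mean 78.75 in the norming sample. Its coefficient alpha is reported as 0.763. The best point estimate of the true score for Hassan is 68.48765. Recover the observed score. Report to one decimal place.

65.3

T̂ = ρX + (1 − ρ)μ  ⇒  X = (T̂ − (1 − ρ)μ) / ρ
X = (68.48765 − 0.237 × 78.75) / 0.763 = (68.48765 − 18.66375) / 0.763 = 49.82390 / 0.763 = 65.300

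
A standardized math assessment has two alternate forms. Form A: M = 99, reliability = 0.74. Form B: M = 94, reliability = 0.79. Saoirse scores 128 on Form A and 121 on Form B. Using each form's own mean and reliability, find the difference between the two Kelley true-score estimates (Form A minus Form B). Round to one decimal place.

T̂_A = 0.74(128) + 0.26(99) = 120.460
T̂_B = 0.79(121) + 0.21(94) = 115.330
T̂_A − T̂_B = 5.130

5.1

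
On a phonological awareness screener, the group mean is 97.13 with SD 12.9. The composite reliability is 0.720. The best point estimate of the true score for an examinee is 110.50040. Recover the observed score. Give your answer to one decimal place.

115.7

T̂ = ρX + (1 − ρ)μ  ⇒  X = (T̂ − (1 − ρ)μ) / ρ
X = (110.50040 − 0.280 × 97.13) / 0.720 = (110.50040 − 27.19640) / 0.720 = 83.30400 / 0.720 = 115.700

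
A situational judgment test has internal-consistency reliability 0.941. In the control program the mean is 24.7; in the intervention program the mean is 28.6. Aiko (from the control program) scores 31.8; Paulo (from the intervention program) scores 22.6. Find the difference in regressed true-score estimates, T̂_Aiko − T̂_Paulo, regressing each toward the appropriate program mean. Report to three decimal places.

8.427

T̂_Aiko = 0.941(31.8) + 0.059(24.7) = 31.38110
T̂_Paulo = 0.941(22.6) + 0.059(28.6) = 22.95400
Difference = 31.38110 − 22.95400 = 8.42710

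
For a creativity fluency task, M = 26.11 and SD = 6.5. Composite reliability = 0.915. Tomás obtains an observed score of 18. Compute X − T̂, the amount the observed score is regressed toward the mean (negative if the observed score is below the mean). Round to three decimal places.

T̂ = ρX + (1 − ρ)μ
  = 0.915 × 18 + 0.085 × 26.11
  = 16.470 + 2.21935
  = 18.68935
  ≈ 18.6893
X − T̂ = 18 − 18.6893 = -0.6893 → -0.689

-0.689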